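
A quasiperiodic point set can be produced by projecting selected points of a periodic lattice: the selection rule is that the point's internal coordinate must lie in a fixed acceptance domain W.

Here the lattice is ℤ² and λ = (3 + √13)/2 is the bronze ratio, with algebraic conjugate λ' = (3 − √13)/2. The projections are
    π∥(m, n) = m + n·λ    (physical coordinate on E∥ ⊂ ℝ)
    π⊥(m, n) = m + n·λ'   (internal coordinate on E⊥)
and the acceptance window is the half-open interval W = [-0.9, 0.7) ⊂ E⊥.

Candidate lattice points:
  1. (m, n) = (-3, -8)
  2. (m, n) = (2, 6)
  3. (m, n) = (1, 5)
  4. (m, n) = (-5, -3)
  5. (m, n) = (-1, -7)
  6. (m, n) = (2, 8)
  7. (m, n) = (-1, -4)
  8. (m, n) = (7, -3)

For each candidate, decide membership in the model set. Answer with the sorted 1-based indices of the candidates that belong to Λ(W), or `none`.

λ' = (3−√13)/2 ≈ -0.3028.
[1] lift (-3,-8): star map gives -0.5778; window check -0.9 ≤ -0.5778 < 0.7 is true → IN Λ
[2] lift (2,6): star map gives 0.1833; window check -0.9 ≤ 0.1833 < 0.7 is true → IN Λ
[3] lift (1,5): star map gives -0.5139; window check -0.9 ≤ -0.5139 < 0.7 is true → IN Λ
[4] lift (-5,-3): star map gives -4.0917; window check -0.9 ≤ -4.0917 < 0.7 is false → out
[5] lift (-1,-7): star map gives 1.1194; window check -0.9 ≤ 1.1194 < 0.7 is false → out
[6] lift (2,8): star map gives -0.4222; window check -0.9 ≤ -0.4222 < 0.7 is true → IN Λ
[7] lift (-1,-4): star map gives 0.2111; window check -0.9 ≤ 0.2111 < 0.7 is true → IN Λ
[8] lift (7,-3): star map gives 7.9083; window check -0.9 ≤ 7.9083 < 0.7 is false → out

1, 2, 3, 6, 7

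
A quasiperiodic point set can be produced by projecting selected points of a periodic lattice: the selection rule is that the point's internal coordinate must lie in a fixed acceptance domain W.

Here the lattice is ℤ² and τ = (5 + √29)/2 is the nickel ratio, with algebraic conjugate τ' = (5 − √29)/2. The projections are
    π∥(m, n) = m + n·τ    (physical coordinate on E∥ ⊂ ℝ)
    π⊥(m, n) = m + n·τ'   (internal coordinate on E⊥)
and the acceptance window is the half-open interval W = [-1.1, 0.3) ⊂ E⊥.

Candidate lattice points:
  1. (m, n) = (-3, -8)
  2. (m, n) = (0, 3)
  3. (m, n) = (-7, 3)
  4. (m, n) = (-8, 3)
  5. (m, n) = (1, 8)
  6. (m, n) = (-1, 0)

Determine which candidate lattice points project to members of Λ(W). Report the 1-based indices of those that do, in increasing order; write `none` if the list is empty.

2, 5, 6

Compute τ' = (5−√29)/2 = -0.19258, so π⊥(m,n) = m -0.19258·n.
[1] lift (-3,-8): star map gives -1.45934; window check -1.1 ≤ -1.45934 < 0.3 is false → out
[2] lift (0,3): star map gives -0.57775; window check -1.1 ≤ -0.57775 < 0.3 is true → IN Λ
[3] lift (-7,3): star map gives -7.57775; window check -1.1 ≤ -7.57775 < 0.3 is false → out
[4] lift (-8,3): star map gives -8.57775; window check -1.1 ≤ -8.57775 < 0.3 is false → out
[5] lift (1,8): star map gives -0.54066; window check -1.1 ≤ -0.54066 < 0.3 is true → IN Λ
[6] lift (-1,0): star map gives -1.00000; window check -1.1 ≤ -1.00000 < 0.3 is true → IN Λ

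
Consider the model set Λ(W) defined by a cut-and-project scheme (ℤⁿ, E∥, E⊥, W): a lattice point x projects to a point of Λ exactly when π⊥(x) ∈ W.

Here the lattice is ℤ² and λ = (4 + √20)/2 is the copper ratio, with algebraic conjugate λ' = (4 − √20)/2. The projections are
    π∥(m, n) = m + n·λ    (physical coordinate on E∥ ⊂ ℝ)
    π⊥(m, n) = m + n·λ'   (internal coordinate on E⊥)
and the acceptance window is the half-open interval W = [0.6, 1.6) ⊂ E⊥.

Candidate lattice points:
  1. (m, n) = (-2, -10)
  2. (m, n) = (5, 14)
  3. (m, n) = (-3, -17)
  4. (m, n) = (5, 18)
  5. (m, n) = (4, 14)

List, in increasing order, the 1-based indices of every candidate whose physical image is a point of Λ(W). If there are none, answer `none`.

λ' = (4−√20)/2 ≈ -0.2361.
#1 (-2,-10): internal coord -2 + (-10)·λ' = +0.3607; +0.3607 ∉ [0.6, 1.6) → out
#2 (5,14): internal coord 5 + (14)·λ' = +1.6950; +1.6950 ∉ [0.6, 1.6) → out
#3 (-3,-17): internal coord -3 + (-17)·λ' = +1.0132; +1.0132 ∈ [0.6, 1.6) → IN Λ
#4 (5,18): internal coord 5 + (18)·λ' = +0.7508; +0.7508 ∈ [0.6, 1.6) → IN Λ
#5 (4,14): internal coord 4 + (14)·λ' = +0.6950; +0.6950 ∈ [0.6, 1.6) → IN Λ

3, 4, 5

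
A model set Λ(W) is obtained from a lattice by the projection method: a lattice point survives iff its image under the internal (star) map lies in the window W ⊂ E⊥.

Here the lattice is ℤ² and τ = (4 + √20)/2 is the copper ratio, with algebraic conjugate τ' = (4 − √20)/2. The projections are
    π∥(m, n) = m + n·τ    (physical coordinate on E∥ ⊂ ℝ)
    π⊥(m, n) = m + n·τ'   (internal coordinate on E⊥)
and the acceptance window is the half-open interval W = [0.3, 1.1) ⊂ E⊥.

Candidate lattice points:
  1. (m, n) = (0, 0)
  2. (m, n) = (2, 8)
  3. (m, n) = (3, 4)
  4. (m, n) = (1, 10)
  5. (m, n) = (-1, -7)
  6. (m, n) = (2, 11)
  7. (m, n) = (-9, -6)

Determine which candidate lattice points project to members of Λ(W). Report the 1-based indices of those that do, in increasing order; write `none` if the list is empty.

5

τ' = (4−√20)/2 ≈ -0.23607.
[1] lift (0,0): star map gives 0.00000; window check 0.3 ≤ 0.00000 < 1.1 is false → out
[2] lift (2,8): star map gives 0.11146; window check 0.3 ≤ 0.11146 < 1.1 is false → out
[3] lift (3,4): star map gives 2.05573; window check 0.3 ≤ 2.05573 < 1.1 is false → out
[4] lift (1,10): star map gives -1.36068; window check 0.3 ≤ -1.36068 < 1.1 is false → out
[5] lift (-1,-7): star map gives 0.65248; window check 0.3 ≤ 0.65248 < 1.1 is true → IN Λ
[6] lift (2,11): star map gives -0.59675; window check 0.3 ≤ -0.59675 < 1.1 is false → out
[7] lift (-9,-6): star map gives -7.58359; window check 0.3 ≤ -7.58359 < 1.1 is false → out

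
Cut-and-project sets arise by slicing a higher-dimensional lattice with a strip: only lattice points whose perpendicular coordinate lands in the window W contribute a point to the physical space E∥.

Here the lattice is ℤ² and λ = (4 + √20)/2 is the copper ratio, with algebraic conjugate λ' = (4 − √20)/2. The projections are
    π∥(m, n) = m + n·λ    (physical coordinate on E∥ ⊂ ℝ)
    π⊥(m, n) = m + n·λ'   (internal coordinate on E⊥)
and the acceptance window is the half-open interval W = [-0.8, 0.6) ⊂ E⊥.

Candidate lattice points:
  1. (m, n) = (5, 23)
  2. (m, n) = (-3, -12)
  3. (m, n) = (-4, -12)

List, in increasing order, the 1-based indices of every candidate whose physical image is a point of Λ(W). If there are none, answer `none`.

λ' = (4−√20)/2 ≈ -0.23607.
[1] lift (5,23): star map gives -0.42956; window check -0.8 ≤ -0.42956 < 0.6 is true → IN Λ
[2] lift (-3,-12): star map gives -0.16718; window check -0.8 ≤ -0.16718 < 0.6 is true → IN Λ
[3] lift (-4,-12): star map gives -1.16718; window check -0.8 ≤ -1.16718 < 0.6 is false → out

1, 2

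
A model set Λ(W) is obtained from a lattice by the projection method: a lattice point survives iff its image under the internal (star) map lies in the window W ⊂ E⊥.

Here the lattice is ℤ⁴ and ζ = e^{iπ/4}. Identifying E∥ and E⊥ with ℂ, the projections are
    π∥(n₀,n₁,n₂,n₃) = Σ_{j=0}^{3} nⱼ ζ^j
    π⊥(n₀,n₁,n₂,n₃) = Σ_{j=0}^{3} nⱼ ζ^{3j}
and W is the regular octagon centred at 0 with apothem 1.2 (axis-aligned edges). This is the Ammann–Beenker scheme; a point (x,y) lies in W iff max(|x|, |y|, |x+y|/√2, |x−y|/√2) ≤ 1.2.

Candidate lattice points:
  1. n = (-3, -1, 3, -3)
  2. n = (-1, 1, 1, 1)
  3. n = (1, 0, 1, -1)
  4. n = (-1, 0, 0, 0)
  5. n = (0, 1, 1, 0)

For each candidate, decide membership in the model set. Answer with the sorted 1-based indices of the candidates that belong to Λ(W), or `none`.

π⊥(n) = n₀ + n₁ζ³ + n₂ζ⁶ + n₃ζ⁹ where ζ = e^{iπ/4}.
candidate 1: n = (-3, -1, 3, -3) → π⊥ ≈ (-4.414214, -5.828427); max(|x|,|y|,|x±y|/√2) = 7.242641 > 1.2 ⇒ ∉ W
candidate 2: n = (-1, 1, 1, 1) → π⊥ ≈ (-1.000000, +0.414214); max(|x|,|y|,|x±y|/√2) = 1.000000 ≤ 1.2 ⇒ ∈ W
candidate 3: n = (1, 0, 1, -1) → π⊥ ≈ (+0.292893, -1.707107); max(|x|,|y|,|x±y|/√2) = 1.707107 > 1.2 ⇒ ∉ W
candidate 4: n = (-1, 0, 0, 0) → π⊥ ≈ (-1.000000, +0.000000); max(|x|,|y|,|x±y|/√2) = 1.000000 ≤ 1.2 ⇒ ∈ W
candidate 5: n = (0, 1, 1, 0) → π⊥ ≈ (-0.707107, -0.292893); max(|x|,|y|,|x±y|/√2) = 0.707107 ≤ 1.2 ⇒ ∈ W

2, 4, 5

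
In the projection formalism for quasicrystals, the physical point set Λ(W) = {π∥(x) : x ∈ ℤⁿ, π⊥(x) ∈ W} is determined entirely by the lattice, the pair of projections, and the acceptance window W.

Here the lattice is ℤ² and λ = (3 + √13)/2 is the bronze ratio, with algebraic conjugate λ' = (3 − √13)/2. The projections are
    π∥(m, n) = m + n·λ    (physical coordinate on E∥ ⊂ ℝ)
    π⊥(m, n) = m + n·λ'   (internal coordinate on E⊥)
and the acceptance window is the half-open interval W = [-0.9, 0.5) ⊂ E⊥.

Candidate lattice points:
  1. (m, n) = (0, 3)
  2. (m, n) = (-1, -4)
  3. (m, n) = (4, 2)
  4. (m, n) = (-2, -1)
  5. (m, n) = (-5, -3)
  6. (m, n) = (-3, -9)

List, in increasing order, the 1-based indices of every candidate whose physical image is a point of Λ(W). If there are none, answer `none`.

λ' = (3−√13)/2 ≈ -0.30278.
#1 (0,3): internal coord 0 + (3)·λ' = -0.90833; -0.90833 ∉ [-0.9, 0.5) → out
#2 (-1,-4): internal coord -1 + (-4)·λ' = +0.21110; +0.21110 ∈ [-0.9, 0.5) → IN Λ
#3 (4,2): internal coord 4 + (2)·λ' = +3.39445; +3.39445 ∉ [-0.9, 0.5) → out
#4 (-2,-1): internal coord -2 + (-1)·λ' = -1.69722; -1.69722 ∉ [-0.9, 0.5) → out
#5 (-5,-3): internal coord -5 + (-3)·λ' = -4.09167; -4.09167 ∉ [-0.9, 0.5) → out
#6 (-3,-9): internal coord -3 + (-9)·λ' = -0.27502; -0.27502 ∈ [-0.9, 0.5) → IN Λ

2, 6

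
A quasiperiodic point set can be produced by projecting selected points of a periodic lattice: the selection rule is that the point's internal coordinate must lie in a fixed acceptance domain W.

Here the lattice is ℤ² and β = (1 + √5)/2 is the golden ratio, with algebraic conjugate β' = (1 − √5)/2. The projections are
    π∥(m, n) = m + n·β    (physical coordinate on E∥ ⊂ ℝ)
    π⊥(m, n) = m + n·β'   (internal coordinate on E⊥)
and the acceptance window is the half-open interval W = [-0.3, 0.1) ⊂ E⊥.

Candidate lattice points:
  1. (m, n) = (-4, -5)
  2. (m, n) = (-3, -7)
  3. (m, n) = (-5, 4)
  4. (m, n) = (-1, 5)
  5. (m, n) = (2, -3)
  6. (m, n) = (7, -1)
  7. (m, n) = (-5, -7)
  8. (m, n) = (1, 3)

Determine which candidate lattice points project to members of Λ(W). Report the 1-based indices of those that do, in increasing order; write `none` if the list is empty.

none

Numerically β ≈ 1.61803 and β' = −1/β ≈ -0.61803.
candidate 1: (m,n)=(-4,-5) → π∥ = -4-5·β ≈ -12.09017, π⊥ = -4-5·β' ≈ -0.90983 ∉ [-0.3, 0.1) ⇒ out
candidate 2: (m,n)=(-3,-7) → π∥ = -3-7·β ≈ -14.32624, π⊥ = -3-7·β' ≈ 1.32624 ∉ [-0.3, 0.1) ⇒ out
candidate 3: (m,n)=(-5,4) → π∥ = -5+4·β ≈ 1.47214, π⊥ = -5+4·β' ≈ -7.47214 ∉ [-0.3, 0.1) ⇒ out
candidate 4: (m,n)=(-1,5) → π∥ = -1+5·β ≈ 7.09017, π⊥ = -1+5·β' ≈ -4.09017 ∉ [-0.3, 0.1) ⇒ out
candidate 5: (m,n)=(2,-3) → π∥ = 2-3·β ≈ -2.85410, π⊥ = 2-3·β' ≈ 3.85410 ∉ [-0.3, 0.1) ⇒ out
candidate 6: (m,n)=(7,-1) → π∥ = 7-1·β ≈ 5.38197, π⊥ = 7-1·β' ≈ 7.61803 ∉ [-0.3, 0.1) ⇒ out
candidate 7: (m,n)=(-5,-7) → π∥ = -5-7·β ≈ -16.32624, π⊥ = -5-7·β' ≈ -0.67376 ∉ [-0.3, 0.1) ⇒ out
candidate 8: (m,n)=(1,3) → π∥ = 1+3·β ≈ 5.85410, π⊥ = 1+3·β' ≈ -0.85410 ∉ [-0.3, 0.1) ⇒ out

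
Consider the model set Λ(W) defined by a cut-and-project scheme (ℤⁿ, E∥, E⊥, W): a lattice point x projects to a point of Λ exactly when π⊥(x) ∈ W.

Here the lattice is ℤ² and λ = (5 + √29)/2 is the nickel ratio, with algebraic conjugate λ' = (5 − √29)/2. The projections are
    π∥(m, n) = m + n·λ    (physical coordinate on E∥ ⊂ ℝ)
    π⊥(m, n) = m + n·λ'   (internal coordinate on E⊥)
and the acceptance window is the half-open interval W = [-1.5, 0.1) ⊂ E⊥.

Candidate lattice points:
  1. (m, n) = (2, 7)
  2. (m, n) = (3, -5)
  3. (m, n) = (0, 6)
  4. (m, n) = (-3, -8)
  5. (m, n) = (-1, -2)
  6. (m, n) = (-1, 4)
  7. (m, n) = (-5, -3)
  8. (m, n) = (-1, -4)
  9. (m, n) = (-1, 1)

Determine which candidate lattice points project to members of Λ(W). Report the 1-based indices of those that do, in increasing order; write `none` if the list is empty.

3, 4, 5, 8, 9

λ' = (5−√29)/2 ≈ -0.1926.
[1] lift (2,7): star map gives 0.6519; window check -1.5 ≤ 0.6519 < 0.1 is false → out
[2] lift (3,-5): star map gives 3.9629; window check -1.5 ≤ 3.9629 < 0.1 is false → out
[3] lift (0,6): star map gives -1.1555; window check -1.5 ≤ -1.1555 < 0.1 is true → IN Λ
[4] lift (-3,-8): star map gives -1.4593; window check -1.5 ≤ -1.4593 < 0.1 is true → IN Λ
[5] lift (-1,-2): star map gives -0.6148; window check -1.5 ≤ -0.6148 < 0.1 is true → IN Λ
[6] lift (-1,4): star map gives -1.7703; window check -1.5 ≤ -1.7703 < 0.1 is false → out
[7] lift (-5,-3): star map gives -4.4223; window check -1.5 ≤ -4.4223 < 0.1 is false → out
[8] lift (-1,-4): star map gives -0.2297; window check -1.5 ≤ -0.2297 < 0.1 is true → IN Λ
[9] lift (-1,1): star map gives -1.1926; window check -1.5 ≤ -1.1926 < 0.1 is true → IN Λ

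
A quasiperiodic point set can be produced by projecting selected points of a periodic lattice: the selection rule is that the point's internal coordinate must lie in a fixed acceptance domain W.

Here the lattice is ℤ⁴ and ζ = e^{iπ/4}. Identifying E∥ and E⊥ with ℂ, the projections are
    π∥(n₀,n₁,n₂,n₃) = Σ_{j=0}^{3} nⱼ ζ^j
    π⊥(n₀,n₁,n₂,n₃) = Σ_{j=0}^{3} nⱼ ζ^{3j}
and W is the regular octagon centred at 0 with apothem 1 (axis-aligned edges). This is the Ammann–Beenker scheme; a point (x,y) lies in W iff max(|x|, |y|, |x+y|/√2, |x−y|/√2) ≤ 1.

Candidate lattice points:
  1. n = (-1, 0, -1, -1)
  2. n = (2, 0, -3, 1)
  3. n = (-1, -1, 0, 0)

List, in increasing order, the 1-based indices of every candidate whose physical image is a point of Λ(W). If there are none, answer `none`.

3

π⊥(n) = n₀ + n₁ζ³ + n₂ζ⁶ + n₃ζ⁹ where ζ = e^{iπ/4}.
candidate 1: n = (-1, 0, -1, -1) → π⊥ ≈ (-1.7071, +0.2929); max(|x|,|y|,|x±y|/√2) = 1.7071 > 1 ⇒ ∉ W
candidate 2: n = (2, 0, -3, 1) → π⊥ ≈ (+2.7071, +3.7071); max(|x|,|y|,|x±y|/√2) = 4.5355 > 1 ⇒ ∉ W
candidate 3: n = (-1, -1, 0, 0) → π⊥ ≈ (-0.2929, -0.7071); max(|x|,|y|,|x±y|/√2) = 0.7071 ≤ 1 ⇒ ∈ W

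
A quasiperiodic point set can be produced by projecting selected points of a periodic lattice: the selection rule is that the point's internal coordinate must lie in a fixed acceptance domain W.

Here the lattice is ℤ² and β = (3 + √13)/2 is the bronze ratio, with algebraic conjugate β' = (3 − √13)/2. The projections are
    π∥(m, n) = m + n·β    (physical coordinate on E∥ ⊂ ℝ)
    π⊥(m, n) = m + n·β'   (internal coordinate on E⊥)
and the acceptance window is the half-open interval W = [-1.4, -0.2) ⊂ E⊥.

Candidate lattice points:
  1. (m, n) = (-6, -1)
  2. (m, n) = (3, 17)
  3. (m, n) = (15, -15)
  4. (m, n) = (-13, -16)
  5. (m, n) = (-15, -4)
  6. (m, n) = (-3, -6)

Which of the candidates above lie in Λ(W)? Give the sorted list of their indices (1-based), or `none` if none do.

Numerically β ≈ 3.3028 and β' = −1/β ≈ -0.3028.
#1 (-6,-1): internal coord -6 + (-1)·β' = -5.6972; -5.6972 ∉ [-1.4, -0.2) → out
#2 (3,17): internal coord 3 + (17)·β' = -2.1472; -2.1472 ∉ [-1.4, -0.2) → out
#3 (15,-15): internal coord 15 + (-15)·β' = +19.5416; +19.5416 ∉ [-1.4, -0.2) → out
#4 (-13,-16): internal coord -13 + (-16)·β' = -8.1556; -8.1556 ∉ [-1.4, -0.2) → out
#5 (-15,-4): internal coord -15 + (-4)·β' = -13.7889; -13.7889 ∉ [-1.4, -0.2) → out
#6 (-3,-6): internal coord -3 + (-6)·β' = -1.1833; -1.1833 ∈ [-1.4, -0.2) → IN Λ

6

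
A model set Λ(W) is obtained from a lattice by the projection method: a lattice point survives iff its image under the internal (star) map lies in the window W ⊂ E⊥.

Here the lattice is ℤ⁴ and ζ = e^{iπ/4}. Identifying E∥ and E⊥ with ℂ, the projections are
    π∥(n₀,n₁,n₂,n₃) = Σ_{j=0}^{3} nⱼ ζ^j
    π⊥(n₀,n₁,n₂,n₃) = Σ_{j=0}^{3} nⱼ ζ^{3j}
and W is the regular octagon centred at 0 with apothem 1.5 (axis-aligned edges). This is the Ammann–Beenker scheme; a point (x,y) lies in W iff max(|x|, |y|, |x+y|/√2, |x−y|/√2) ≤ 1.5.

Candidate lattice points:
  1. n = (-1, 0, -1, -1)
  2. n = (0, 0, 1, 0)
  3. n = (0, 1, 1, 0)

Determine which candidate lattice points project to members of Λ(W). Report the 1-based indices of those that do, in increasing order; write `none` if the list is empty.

2, 3

π⊥(n) = n₀ + n₁ζ³ + n₂ζ⁶ + n₃ζ⁹ where ζ = e^{iπ/4}.
candidate 1: n = (-1, 0, -1, -1) → π⊥ ≈ (-1.707107, +0.292893); max(|x|,|y|,|x±y|/√2) = 1.707107 > 1.5 ⇒ ∉ W
candidate 2: n = (0, 0, 1, 0) → π⊥ ≈ (+0.000000, -1.000000); max(|x|,|y|,|x±y|/√2) = 1.000000 ≤ 1.5 ⇒ ∈ W
candidate 3: n = (0, 1, 1, 0) → π⊥ ≈ (-0.707107, -0.292893); max(|x|,|y|,|x±y|/√2) = 0.707107 ≤ 1.5 ⇒ ∈ W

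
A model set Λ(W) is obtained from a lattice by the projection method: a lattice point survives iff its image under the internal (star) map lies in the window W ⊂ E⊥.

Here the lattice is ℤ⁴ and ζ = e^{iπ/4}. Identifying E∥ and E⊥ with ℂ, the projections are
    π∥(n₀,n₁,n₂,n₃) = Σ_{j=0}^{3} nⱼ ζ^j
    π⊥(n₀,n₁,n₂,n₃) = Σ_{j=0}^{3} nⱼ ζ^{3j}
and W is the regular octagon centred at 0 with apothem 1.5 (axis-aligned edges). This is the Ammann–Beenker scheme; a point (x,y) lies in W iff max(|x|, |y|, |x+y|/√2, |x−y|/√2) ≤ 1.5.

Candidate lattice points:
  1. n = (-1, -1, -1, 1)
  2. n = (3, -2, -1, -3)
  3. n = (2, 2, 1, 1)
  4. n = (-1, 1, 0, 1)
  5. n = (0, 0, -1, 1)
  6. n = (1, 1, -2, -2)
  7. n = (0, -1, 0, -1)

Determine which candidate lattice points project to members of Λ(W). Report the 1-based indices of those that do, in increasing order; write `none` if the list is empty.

Internal map: ζ^{3j} for j=0..3 gives (1,0), (−√2/2,√2/2), (0,−1), (√2/2,√2/2).
candidate 1: n = (-1, -1, -1, 1) → π⊥ ≈ (+0.41421, +1.00000); max(|x|,|y|,|x±y|/√2) = 1.00000 ≤ 1.5 ⇒ ∈ W
candidate 2: n = (3, -2, -1, -3) → π⊥ ≈ (+2.29289, -2.53553); max(|x|,|y|,|x±y|/√2) = 3.41421 > 1.5 ⇒ ∉ W
candidate 3: n = (2, 2, 1, 1) → π⊥ ≈ (+1.29289, +1.12132); max(|x|,|y|,|x±y|/√2) = 1.70711 > 1.5 ⇒ ∉ W
candidate 4: n = (-1, 1, 0, 1) → π⊥ ≈ (-1.00000, +1.41421); max(|x|,|y|,|x±y|/√2) = 1.70711 > 1.5 ⇒ ∉ W
candidate 5: n = (0, 0, -1, 1) → π⊥ ≈ (+0.70711, +1.70711); max(|x|,|y|,|x±y|/√2) = 1.70711 > 1.5 ⇒ ∉ W
candidate 6: n = (1, 1, -2, -2) → π⊥ ≈ (-1.12132, +1.29289); max(|x|,|y|,|x±y|/√2) = 1.70711 > 1.5 ⇒ ∉ W
candidate 7: n = (0, -1, 0, -1) → π⊥ ≈ (+0.00000, -1.41421); max(|x|,|y|,|x±y|/√2) = 1.41421 ≤ 1.5 ⇒ ∈ W

1, 7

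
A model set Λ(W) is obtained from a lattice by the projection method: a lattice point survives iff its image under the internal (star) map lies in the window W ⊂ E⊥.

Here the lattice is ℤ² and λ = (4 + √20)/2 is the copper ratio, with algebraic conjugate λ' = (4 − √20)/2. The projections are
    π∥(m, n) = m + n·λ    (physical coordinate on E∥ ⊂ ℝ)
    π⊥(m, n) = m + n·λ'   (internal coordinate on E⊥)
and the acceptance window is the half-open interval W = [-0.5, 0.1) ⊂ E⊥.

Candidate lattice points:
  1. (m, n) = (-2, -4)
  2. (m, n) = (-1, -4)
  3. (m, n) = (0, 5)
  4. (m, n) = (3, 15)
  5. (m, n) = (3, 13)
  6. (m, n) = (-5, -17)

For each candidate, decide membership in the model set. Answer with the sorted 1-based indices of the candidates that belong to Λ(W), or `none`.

Numerically λ ≈ 4.2361 and λ' = −1/λ ≈ -0.2361.
candidate 1: (m,n)=(-2,-4) → π∥ = -2-4·λ ≈ -18.9443, π⊥ = -2-4·λ' ≈ -1.0557 ∉ [-0.5, 0.1) ⇒ out
candidate 2: (m,n)=(-1,-4) → π∥ = -1-4·λ ≈ -17.9443, π⊥ = -1-4·λ' ≈ -0.0557 ∈ [-0.5, 0.1) ⇒ IN Λ
candidate 3: (m,n)=(0,5) → π∥ = 0+5·λ ≈ 21.1803, π⊥ = 0+5·λ' ≈ -1.1803 ∉ [-0.5, 0.1) ⇒ out
candidate 4: (m,n)=(3,15) → π∥ = 3+15·λ ≈ 66.5410, π⊥ = 3+15·λ' ≈ -0.5410 ∉ [-0.5, 0.1) ⇒ out
candidate 5: (m,n)=(3,13) → π∥ = 3+13·λ ≈ 58.0689, π⊥ = 3+13·λ' ≈ -0.0689 ∈ [-0.5, 0.1) ⇒ IN Λ
candidate 6: (m,n)=(-5,-17) → π∥ = -5-17·λ ≈ -77.0132, π⊥ = -5-17·λ' ≈ -0.9868 ∉ [-0.5, 0.1) ⇒ out

2, 5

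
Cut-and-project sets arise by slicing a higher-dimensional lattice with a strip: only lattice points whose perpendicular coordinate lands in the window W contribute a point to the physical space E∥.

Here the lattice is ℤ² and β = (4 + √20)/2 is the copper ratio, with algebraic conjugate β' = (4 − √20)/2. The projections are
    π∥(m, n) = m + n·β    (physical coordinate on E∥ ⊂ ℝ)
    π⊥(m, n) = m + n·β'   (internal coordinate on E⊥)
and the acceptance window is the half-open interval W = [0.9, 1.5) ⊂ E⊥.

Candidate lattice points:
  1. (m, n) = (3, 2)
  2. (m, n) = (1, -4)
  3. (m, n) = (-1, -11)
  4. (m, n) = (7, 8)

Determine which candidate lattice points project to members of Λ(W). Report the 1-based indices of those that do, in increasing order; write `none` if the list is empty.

Numerically β ≈ 4.23607 and β' = −1/β ≈ -0.23607.
#1 (3,2): internal coord 3 + (2)·β' = +2.52786; +2.52786 ∉ [0.9, 1.5) → out
#2 (1,-4): internal coord 1 + (-4)·β' = +1.94427; +1.94427 ∉ [0.9, 1.5) → out
#3 (-1,-11): internal coord -1 + (-11)·β' = +1.59675; +1.59675 ∉ [0.9, 1.5) → out
#4 (7,8): internal coord 7 + (8)·β' = +5.11146; +5.11146 ∉ [0.9, 1.5) → out

none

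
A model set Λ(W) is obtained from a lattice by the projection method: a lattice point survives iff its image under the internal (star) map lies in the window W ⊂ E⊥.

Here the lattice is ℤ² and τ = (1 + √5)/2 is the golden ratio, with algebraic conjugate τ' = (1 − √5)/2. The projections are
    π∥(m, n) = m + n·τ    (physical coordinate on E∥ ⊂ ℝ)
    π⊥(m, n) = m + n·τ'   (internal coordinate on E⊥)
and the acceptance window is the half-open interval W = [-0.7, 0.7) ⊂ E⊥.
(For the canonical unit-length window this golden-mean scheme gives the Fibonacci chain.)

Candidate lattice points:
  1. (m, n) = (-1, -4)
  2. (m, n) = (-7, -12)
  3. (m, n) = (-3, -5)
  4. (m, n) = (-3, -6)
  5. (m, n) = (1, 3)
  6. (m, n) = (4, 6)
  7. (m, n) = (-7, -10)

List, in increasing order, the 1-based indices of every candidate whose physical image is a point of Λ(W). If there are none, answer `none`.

2, 3, 6

τ' = (1−√5)/2 ≈ -0.61803.
candidate 1: (m,n)=(-1,-4) → π∥ = -1-4·τ ≈ -7.47214, π⊥ = -1-4·τ' ≈ 1.47214 ∉ [-0.7, 0.7) ⇒ out
candidate 2: (m,n)=(-7,-12) → π∥ = -7-12·τ ≈ -26.41641, π⊥ = -7-12·τ' ≈ 0.41641 ∈ [-0.7, 0.7) ⇒ IN Λ
candidate 3: (m,n)=(-3,-5) → π∥ = -3-5·τ ≈ -11.09017, π⊥ = -3-5·τ' ≈ 0.09017 ∈ [-0.7, 0.7) ⇒ IN Λ
candidate 4: (m,n)=(-3,-6) → π∥ = -3-6·τ ≈ -12.70820, π⊥ = -3-6·τ' ≈ 0.70820 ∉ [-0.7, 0.7) ⇒ out
candidate 5: (m,n)=(1,3) → π∥ = 1+3·τ ≈ 5.85410, π⊥ = 1+3·τ' ≈ -0.85410 ∉ [-0.7, 0.7) ⇒ out
candidate 6: (m,n)=(4,6) → π∥ = 4+6·τ ≈ 13.70820, π⊥ = 4+6·τ' ≈ 0.29180 ∈ [-0.7, 0.7) ⇒ IN Λ
candidate 7: (m,n)=(-7,-10) → π∥ = -7-10·τ ≈ -23.18034, π⊥ = -7-10·τ' ≈ -0.81966 ∉ [-0.7, 0.7) ⇒ out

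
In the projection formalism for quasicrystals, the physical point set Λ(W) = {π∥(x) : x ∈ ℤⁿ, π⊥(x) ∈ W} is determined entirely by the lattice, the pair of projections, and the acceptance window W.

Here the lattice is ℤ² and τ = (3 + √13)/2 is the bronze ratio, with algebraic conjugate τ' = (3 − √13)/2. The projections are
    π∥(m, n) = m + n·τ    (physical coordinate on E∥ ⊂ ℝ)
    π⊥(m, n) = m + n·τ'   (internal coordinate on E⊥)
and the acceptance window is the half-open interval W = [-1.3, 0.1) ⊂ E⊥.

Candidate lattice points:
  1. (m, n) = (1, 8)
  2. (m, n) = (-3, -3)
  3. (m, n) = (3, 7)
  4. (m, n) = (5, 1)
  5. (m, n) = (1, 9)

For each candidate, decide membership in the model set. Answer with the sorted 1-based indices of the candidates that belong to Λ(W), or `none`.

none

Numerically τ ≈ 3.30278 and τ' = −1/τ ≈ -0.30278.
#1 (1,8): internal coord 1 + (8)·τ' = -1.42221; -1.42221 ∉ [-1.3, 0.1) → out
#2 (-3,-3): internal coord -3 + (-3)·τ' = -2.09167; -2.09167 ∉ [-1.3, 0.1) → out
#3 (3,7): internal coord 3 + (7)·τ' = +0.88057; +0.88057 ∉ [-1.3, 0.1) → out
#4 (5,1): internal coord 5 + (1)·τ' = +4.69722; +4.69722 ∉ [-1.3, 0.1) → out
#5 (1,9): internal coord 1 + (9)·τ' = -1.72498; -1.72498 ∉ [-1.3, 0.1) → out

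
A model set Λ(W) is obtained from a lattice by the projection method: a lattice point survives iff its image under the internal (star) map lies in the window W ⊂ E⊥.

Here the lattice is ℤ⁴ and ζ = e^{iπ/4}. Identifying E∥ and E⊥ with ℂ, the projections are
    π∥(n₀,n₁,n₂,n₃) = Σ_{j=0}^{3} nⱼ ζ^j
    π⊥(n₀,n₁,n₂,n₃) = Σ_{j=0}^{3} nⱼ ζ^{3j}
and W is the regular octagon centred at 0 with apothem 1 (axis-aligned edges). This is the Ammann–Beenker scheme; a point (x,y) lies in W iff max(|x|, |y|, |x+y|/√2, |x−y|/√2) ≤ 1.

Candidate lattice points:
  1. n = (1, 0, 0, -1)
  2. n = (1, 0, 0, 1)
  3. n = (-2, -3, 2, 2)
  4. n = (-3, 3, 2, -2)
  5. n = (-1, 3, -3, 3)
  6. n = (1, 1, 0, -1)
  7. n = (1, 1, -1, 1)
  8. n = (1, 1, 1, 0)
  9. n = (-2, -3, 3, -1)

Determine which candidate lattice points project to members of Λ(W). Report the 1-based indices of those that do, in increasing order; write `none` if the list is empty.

π⊥(n) = n₀ + n₁ζ³ + n₂ζ⁶ + n₃ζ⁹ where ζ = e^{iπ/4}.
#1 (1, 0, 0, -1): internal (0.29289, -0.70711); octagon support 0.70711 vs apothem 1 → ∈ W
#2 (1, 0, 0, 1): internal (1.70711, 0.70711); octagon support 1.70711 vs apothem 1 → ∉ W
#3 (-2, -3, 2, 2): internal (1.53553, -2.70711); octagon support 3.00000 vs apothem 1 → ∉ W
#4 (-3, 3, 2, -2): internal (-6.53553, -1.29289); octagon support 6.53553 vs apothem 1 → ∉ W
#5 (-1, 3, -3, 3): internal (-1.00000, 7.24264); octagon support 7.24264 vs apothem 1 → ∉ W
#6 (1, 1, 0, -1): internal (-0.41421, 0.00000); octagon support 0.41421 vs apothem 1 → ∈ W
#7 (1, 1, -1, 1): internal (1.00000, 2.41421); octagon support 2.41421 vs apothem 1 → ∉ W
#8 (1, 1, 1, 0): internal (0.29289, -0.29289); octagon support 0.41421 vs apothem 1 → ∈ W
#9 (-2, -3, 3, -1): internal (-0.58579, -5.82843); octagon support 5.82843 vs apothem 1 → ∉ W

1, 6, 8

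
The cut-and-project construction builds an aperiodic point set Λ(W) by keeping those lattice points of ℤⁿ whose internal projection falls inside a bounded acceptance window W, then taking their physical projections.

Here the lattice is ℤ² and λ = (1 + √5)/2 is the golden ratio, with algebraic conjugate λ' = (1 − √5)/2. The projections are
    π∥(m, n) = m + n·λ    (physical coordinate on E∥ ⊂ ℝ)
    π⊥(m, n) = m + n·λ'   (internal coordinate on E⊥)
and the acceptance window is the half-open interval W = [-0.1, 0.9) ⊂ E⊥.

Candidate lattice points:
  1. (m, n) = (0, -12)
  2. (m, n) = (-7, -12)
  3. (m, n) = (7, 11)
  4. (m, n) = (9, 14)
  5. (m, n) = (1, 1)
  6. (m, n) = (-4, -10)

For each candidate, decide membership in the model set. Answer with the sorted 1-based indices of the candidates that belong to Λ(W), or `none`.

2, 3, 4, 5

Compute λ' = (1−√5)/2 = -0.61803, so π⊥(m,n) = m -0.61803·n.
#1 (0,-12): internal coord 0 + (-12)·λ' = +7.41641; +7.41641 ∉ [-0.1, 0.9) → out
#2 (-7,-12): internal coord -7 + (-12)·λ' = +0.41641; +0.41641 ∈ [-0.1, 0.9) → IN Λ
#3 (7,11): internal coord 7 + (11)·λ' = +0.20163; +0.20163 ∈ [-0.1, 0.9) → IN Λ
#4 (9,14): internal coord 9 + (14)·λ' = +0.34752; +0.34752 ∈ [-0.1, 0.9) → IN Λ
#5 (1,1): internal coord 1 + (1)·λ' = +0.38197; +0.38197 ∈ [-0.1, 0.9) → IN Λ
#6 (-4,-10): internal coord -4 + (-10)·λ' = +2.18034; +2.18034 ∉ [-0.1, 0.9) → out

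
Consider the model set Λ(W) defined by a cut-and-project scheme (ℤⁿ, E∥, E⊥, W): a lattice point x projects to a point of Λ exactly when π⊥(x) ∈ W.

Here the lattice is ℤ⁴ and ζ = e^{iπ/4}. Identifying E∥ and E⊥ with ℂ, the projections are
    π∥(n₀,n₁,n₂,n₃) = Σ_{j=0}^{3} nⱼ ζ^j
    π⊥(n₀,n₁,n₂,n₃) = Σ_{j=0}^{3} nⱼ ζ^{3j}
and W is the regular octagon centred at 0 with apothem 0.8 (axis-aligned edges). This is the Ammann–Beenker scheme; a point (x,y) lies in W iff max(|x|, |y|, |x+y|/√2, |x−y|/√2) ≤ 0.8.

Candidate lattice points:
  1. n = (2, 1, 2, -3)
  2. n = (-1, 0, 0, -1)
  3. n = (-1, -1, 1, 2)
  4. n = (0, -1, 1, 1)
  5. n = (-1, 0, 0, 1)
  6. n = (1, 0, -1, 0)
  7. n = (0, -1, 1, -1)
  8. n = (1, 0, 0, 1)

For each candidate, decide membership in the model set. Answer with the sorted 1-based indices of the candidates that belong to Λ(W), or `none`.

5

With ζ = e^{iπ/4} the internal vectors are ζ^0,ζ^3,ζ^6,ζ^9.
#1 (2, 1, 2, -3): internal (-0.82843, -3.41421); octagon support 3.41421 vs apothem 0.8 → ∉ W
#2 (-1, 0, 0, -1): internal (-1.70711, -0.70711); octagon support 1.70711 vs apothem 0.8 → ∉ W
#3 (-1, -1, 1, 2): internal (1.12132, -0.29289); octagon support 1.12132 vs apothem 0.8 → ∉ W
#4 (0, -1, 1, 1): internal (1.41421, -1.00000); octagon support 1.70711 vs apothem 0.8 → ∉ W
#5 (-1, 0, 0, 1): internal (-0.29289, 0.70711); octagon support 0.70711 vs apothem 0.8 → ∈ W
#6 (1, 0, -1, 0): internal (1.00000, 1.00000); octagon support 1.41421 vs apothem 0.8 → ∉ W
#7 (0, -1, 1, -1): internal (0.00000, -2.41421); octagon support 2.41421 vs apothem 0.8 → ∉ W
#8 (1, 0, 0, 1): internal (1.70711, 0.70711); octagon support 1.70711 vs apothem 0.8 → ∉ W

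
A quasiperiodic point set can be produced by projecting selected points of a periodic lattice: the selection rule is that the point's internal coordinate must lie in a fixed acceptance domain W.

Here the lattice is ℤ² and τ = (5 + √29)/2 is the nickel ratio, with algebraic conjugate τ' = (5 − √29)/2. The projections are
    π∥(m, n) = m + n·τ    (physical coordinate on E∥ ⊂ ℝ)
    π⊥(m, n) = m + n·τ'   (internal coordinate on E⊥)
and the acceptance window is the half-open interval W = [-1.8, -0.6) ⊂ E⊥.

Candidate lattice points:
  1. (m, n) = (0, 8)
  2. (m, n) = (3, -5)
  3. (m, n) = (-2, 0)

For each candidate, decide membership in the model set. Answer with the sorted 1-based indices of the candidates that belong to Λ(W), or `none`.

1

Compute τ' = (5−√29)/2 = -0.1926, so π⊥(m,n) = m -0.1926·n.
#1 (0,8): internal coord 0 + (8)·τ' = -1.5407; -1.5407 ∈ [-1.8, -0.6) → IN Λ
#2 (3,-5): internal coord 3 + (-5)·τ' = +3.9629; +3.9629 ∉ [-1.8, -0.6) → out
#3 (-2,0): internal coord -2 + (0)·τ' = -2.0000; -2.0000 ∉ [-1.8, -0.6) → out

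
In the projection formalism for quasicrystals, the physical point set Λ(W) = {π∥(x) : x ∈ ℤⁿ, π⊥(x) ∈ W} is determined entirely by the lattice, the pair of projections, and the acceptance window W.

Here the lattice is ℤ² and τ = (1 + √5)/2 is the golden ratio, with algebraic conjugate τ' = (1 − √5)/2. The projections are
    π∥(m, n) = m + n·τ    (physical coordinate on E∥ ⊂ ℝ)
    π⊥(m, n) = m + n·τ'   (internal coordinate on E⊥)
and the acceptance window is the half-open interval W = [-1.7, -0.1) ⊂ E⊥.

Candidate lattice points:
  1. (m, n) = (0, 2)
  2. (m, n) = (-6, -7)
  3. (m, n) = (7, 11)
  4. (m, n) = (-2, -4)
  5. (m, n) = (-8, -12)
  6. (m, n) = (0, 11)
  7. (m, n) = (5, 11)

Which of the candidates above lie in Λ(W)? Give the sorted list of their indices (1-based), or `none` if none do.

τ' = (1−√5)/2 ≈ -0.6180.
candidate 1: (m,n)=(0,2) → π∥ = 0+2·τ ≈ 3.2361, π⊥ = 0+2·τ' ≈ -1.2361 ∈ [-1.7, -0.1) ⇒ IN Λ
candidate 2: (m,n)=(-6,-7) → π∥ = -6-7·τ ≈ -17.3262, π⊥ = -6-7·τ' ≈ -1.6738 ∈ [-1.7, -0.1) ⇒ IN Λ
candidate 3: (m,n)=(7,11) → π∥ = 7+11·τ ≈ 24.7984, π⊥ = 7+11·τ' ≈ 0.2016 ∉ [-1.7, -0.1) ⇒ out
candidate 4: (m,n)=(-2,-4) → π∥ = -2-4·τ ≈ -8.4721, π⊥ = -2-4·τ' ≈ 0.4721 ∉ [-1.7, -0.1) ⇒ out
candidate 5: (m,n)=(-8,-12) → π∥ = -8-12·τ ≈ -27.4164, π⊥ = -8-12·τ' ≈ -0.5836 ∈ [-1.7, -0.1) ⇒ IN Λ
candidate 6: (m,n)=(0,11) → π∥ = 0+11·τ ≈ 17.7984, π⊥ = 0+11·τ' ≈ -6.7984 ∉ [-1.7, -0.1) ⇒ out
candidate 7: (m,n)=(5,11) → π∥ = 5+11·τ ≈ 22.7984, π⊥ = 5+11·τ' ≈ -1.7984 ∉ [-1.7, -0.1) ⇒ out

1, 2, 5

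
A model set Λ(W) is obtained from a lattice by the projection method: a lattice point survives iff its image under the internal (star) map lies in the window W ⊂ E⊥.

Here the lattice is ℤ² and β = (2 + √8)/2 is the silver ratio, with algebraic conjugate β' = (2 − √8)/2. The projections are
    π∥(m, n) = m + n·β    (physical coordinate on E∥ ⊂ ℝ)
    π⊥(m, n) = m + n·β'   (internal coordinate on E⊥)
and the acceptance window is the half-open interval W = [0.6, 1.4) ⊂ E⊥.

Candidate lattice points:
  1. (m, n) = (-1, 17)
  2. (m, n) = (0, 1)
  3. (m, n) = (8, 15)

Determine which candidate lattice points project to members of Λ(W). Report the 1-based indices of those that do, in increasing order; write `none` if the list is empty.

Numerically β ≈ 2.4142 and β' = −1/β ≈ -0.4142.
candidate 1: (m,n)=(-1,17) → π∥ = -1+17·β ≈ 40.0416, π⊥ = -1+17·β' ≈ -8.0416 ∉ [0.6, 1.4) ⇒ out
candidate 2: (m,n)=(0,1) → π∥ = 0+1·β ≈ 2.4142, π⊥ = 0+1·β' ≈ -0.4142 ∉ [0.6, 1.4) ⇒ out
candidate 3: (m,n)=(8,15) → π∥ = 8+15·β ≈ 44.2132, π⊥ = 8+15·β' ≈ 1.7868 ∉ [0.6, 1.4) ⇒ out

none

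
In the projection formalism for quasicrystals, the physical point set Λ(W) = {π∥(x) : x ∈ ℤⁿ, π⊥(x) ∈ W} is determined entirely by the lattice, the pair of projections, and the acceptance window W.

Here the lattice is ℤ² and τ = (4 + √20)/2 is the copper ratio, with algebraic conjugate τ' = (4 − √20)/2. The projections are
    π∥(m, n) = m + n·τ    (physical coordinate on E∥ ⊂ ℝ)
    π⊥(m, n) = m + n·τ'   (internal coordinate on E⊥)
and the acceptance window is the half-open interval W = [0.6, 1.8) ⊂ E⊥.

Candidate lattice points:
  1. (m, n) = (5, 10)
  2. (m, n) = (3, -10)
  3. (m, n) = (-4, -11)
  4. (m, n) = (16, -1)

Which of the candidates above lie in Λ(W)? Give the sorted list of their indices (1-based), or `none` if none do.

none

Compute τ' = (4−√20)/2 = -0.2361, so π⊥(m,n) = m -0.2361·n.
candidate 1: (m,n)=(5,10) → π∥ = 5+10·τ ≈ 47.3607, π⊥ = 5+10·τ' ≈ 2.6393 ∉ [0.6, 1.8) ⇒ out
candidate 2: (m,n)=(3,-10) → π∥ = 3-10·τ ≈ -39.3607, π⊥ = 3-10·τ' ≈ 5.3607 ∉ [0.6, 1.8) ⇒ out
candidate 3: (m,n)=(-4,-11) → π∥ = -4-11·τ ≈ -50.5967, π⊥ = -4-11·τ' ≈ -1.4033 ∉ [0.6, 1.8) ⇒ out
candidate 4: (m,n)=(16,-1) → π∥ = 16-1·τ ≈ 11.7639, π⊥ = 16-1·τ' ≈ 16.2361 ∉ [0.6, 1.8) ⇒ out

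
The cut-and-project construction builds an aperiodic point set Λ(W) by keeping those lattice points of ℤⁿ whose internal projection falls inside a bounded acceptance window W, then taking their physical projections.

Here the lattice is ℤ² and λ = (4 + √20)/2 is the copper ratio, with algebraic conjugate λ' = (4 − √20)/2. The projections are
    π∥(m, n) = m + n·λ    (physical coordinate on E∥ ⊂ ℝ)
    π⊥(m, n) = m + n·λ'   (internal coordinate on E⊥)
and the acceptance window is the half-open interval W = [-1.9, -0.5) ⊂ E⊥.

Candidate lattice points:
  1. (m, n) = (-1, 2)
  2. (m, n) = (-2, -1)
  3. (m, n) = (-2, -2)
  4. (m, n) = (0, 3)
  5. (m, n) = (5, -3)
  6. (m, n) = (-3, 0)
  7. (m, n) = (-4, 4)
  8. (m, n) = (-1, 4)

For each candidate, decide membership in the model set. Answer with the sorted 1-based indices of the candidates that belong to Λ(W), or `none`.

1, 2, 3, 4

Numerically λ ≈ 4.23607 and λ' = −1/λ ≈ -0.23607.
[1] lift (-1,2): star map gives -1.47214; window check -1.9 ≤ -1.47214 < -0.5 is true → IN Λ
[2] lift (-2,-1): star map gives -1.76393; window check -1.9 ≤ -1.76393 < -0.5 is true → IN Λ
[3] lift (-2,-2): star map gives -1.52786; window check -1.9 ≤ -1.52786 < -0.5 is true → IN Λ
[4] lift (0,3): star map gives -0.70820; window check -1.9 ≤ -0.70820 < -0.5 is true → IN Λ
[5] lift (5,-3): star map gives 5.70820; window check -1.9 ≤ 5.70820 < -0.5 is false → out
[6] lift (-3,0): star map gives -3.00000; window check -1.9 ≤ -3.00000 < -0.5 is false → out
[7] lift (-4,4): star map gives -4.94427; window check -1.9 ≤ -4.94427 < -0.5 is false → out
[8] lift (-1,4): star map gives -1.94427; window check -1.9 ≤ -1.94427 < -0.5 is false → out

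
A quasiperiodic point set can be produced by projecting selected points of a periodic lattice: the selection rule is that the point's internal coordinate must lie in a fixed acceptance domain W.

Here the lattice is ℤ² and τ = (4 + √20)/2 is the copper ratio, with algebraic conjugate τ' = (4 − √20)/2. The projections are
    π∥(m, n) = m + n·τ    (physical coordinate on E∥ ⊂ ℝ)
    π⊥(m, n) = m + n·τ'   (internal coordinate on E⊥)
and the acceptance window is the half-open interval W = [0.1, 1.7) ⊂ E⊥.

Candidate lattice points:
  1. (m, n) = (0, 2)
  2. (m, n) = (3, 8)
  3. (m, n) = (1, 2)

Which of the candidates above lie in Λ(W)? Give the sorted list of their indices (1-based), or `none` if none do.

2, 3

Compute τ' = (4−√20)/2 = -0.2361, so π⊥(m,n) = m -0.2361·n.
candidate 1: (m,n)=(0,2) → π∥ = 0+2·τ ≈ 8.4721, π⊥ = 0+2·τ' ≈ -0.4721 ∉ [0.1, 1.7) ⇒ out
candidate 2: (m,n)=(3,8) → π∥ = 3+8·τ ≈ 36.8885, π⊥ = 3+8·τ' ≈ 1.1115 ∈ [0.1, 1.7) ⇒ IN Λ
candidate 3: (m,n)=(1,2) → π∥ = 1+2·τ ≈ 9.4721, π⊥ = 1+2·τ' ≈ 0.5279 ∈ [0.1, 1.7) ⇒ IN Λ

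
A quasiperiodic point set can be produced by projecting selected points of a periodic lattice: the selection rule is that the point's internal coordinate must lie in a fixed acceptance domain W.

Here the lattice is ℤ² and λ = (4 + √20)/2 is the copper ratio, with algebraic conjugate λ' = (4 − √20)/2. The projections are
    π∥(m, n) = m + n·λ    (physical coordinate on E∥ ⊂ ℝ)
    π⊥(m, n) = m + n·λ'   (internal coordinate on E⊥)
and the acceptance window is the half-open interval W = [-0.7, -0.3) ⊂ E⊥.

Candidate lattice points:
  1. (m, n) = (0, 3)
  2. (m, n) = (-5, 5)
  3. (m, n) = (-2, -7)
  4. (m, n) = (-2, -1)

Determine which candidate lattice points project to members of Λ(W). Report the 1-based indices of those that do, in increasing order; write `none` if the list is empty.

Numerically λ ≈ 4.23607 and λ' = −1/λ ≈ -0.23607.
[1] lift (0,3): star map gives -0.70820; window check -0.7 ≤ -0.70820 < -0.3 is false → out
[2] lift (-5,5): star map gives -6.18034; window check -0.7 ≤ -6.18034 < -0.3 is false → out
[3] lift (-2,-7): star map gives -0.34752; window check -0.7 ≤ -0.34752 < -0.3 is true → IN Λ
[4] lift (-2,-1): star map gives -1.76393; window check -0.7 ≤ -1.76393 < -0.3 is false → out

3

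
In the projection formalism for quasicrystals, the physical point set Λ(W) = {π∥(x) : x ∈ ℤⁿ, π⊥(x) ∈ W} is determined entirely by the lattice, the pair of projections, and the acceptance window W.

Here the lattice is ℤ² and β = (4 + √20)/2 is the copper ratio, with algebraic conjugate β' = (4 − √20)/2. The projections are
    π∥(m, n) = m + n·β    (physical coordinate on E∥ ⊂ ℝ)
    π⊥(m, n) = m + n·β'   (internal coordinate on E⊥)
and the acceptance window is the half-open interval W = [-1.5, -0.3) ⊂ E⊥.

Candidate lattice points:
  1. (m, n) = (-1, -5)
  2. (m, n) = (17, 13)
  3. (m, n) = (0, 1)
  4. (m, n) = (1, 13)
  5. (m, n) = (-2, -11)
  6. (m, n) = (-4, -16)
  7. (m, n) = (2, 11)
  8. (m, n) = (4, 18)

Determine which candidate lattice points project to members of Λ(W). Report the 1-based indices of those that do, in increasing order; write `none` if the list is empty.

Compute β' = (4−√20)/2 = -0.236068, so π⊥(m,n) = m -0.236068·n.
candidate 1: (m,n)=(-1,-5) → π∥ = -1-5·β ≈ -22.180340, π⊥ = -1-5·β' ≈ 0.180340 ∉ [-1.5, -0.3) ⇒ out
candidate 2: (m,n)=(17,13) → π∥ = 17+13·β ≈ 72.068884, π⊥ = 17+13·β' ≈ 13.931116 ∉ [-1.5, -0.3) ⇒ out
candidate 3: (m,n)=(0,1) → π∥ = 0+1·β ≈ 4.236068, π⊥ = 0+1·β' ≈ -0.236068 ∉ [-1.5, -0.3) ⇒ out
candidate 4: (m,n)=(1,13) → π∥ = 1+13·β ≈ 56.068884, π⊥ = 1+13·β' ≈ -2.068884 ∉ [-1.5, -0.3) ⇒ out
candidate 5: (m,n)=(-2,-11) → π∥ = -2-11·β ≈ -48.596748, π⊥ = -2-11·β' ≈ 0.596748 ∉ [-1.5, -0.3) ⇒ out
candidate 6: (m,n)=(-4,-16) → π∥ = -4-16·β ≈ -71.777088, π⊥ = -4-16·β' ≈ -0.222912 ∉ [-1.5, -0.3) ⇒ out
candidate 7: (m,n)=(2,11) → π∥ = 2+11·β ≈ 48.596748, π⊥ = 2+11·β' ≈ -0.596748 ∈ [-1.5, -0.3) ⇒ IN Λ
candidate 8: (m,n)=(4,18) → π∥ = 4+18·β ≈ 80.249224, π⊥ = 4+18·β' ≈ -0.249224 ∉ [-1.5, -0.3) ⇒ out

7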